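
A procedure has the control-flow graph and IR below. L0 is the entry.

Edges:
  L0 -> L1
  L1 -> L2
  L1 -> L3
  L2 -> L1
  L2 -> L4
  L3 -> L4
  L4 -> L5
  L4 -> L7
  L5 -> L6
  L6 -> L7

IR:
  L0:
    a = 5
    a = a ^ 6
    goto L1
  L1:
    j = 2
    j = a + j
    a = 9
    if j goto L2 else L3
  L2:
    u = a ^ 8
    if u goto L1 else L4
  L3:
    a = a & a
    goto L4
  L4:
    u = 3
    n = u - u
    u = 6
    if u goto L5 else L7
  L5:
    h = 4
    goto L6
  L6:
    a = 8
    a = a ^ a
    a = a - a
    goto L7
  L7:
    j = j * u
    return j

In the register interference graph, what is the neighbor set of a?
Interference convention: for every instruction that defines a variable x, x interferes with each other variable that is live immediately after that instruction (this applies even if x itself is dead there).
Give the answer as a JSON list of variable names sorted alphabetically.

def/use:
  L0 def {a} use ∅
  L1 def {a,j} use {a}
  L2 def {u} use {a}
  L3 def {a} use {a}
  L4 def {n,u} use ∅
  L5 def {h} use ∅
  L6 def {a} use ∅
  L7 def {j} use {j,u}

Liveness:
  L0 li=∅ lo={a}
  L1 li={a} lo={a,j}
  L2 li={a,j} lo={a,j}
  L3 li={a,j} lo={j}
  L4 li={j} lo={j,u}
  L5 li={j,u} lo={j,u}
  L6 li={j,u} lo={j,u}
  L7 li={j,u} lo=∅

Interference:
  a — {j,u}
  h — {j,u}
  j — {a,h,n,u}
  n — {j}
  u — {a,h,j}

N(a) = ["j", "u"]

Answer: ["j", "u"]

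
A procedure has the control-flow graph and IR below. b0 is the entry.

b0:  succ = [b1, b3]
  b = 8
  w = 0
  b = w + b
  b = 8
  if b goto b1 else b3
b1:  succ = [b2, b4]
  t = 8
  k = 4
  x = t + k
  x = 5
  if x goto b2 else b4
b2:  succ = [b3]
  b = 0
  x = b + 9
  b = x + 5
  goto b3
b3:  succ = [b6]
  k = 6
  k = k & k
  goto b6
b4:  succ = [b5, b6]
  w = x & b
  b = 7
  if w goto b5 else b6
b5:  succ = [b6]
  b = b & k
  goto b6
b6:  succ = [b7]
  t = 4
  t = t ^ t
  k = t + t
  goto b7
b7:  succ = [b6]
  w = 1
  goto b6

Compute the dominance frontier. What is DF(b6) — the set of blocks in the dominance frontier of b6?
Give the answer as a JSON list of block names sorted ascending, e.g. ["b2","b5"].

idom tree: b1←b0 b2←b1 b3←b0 b4←b1 b5←b4 b6←b0 b7←b6
Dom∩ at merges:
  b3: preds {b0,b2}: {b0} ∩ {b0,b1,b2} = {b0}; idom=b0
  b6: preds {b3,b4,b5,b7}: {b0,b3} ∩ {b0,b1,b4} ∩ {b0,b1,b4,b5} ∩ {b0,b6,b7} = {b0}; idom=b0

DF walk-up:
  join b3 pred b0: · stop@b0
  join b3 pred b2: b2→b1 stop@b0
  join b6 pred b3: b3 stop@b0
  join b6 pred b4: b4→b1 stop@b0
  join b6 pred b5: b5→b4→b1 stop@b0
  join b6 pred b7: b7→b6 stop@b0
  DF(b0)=∅
  DF(b1)={b3,b6}
  DF(b2)={b3}
  DF(b3)={b6}
  DF(b4)={b6}
  DF(b5)={b6}
  DF(b6)={b6}
  DF(b7)={b6}

DF(b6) = ["b6"]

Answer: ["b6"]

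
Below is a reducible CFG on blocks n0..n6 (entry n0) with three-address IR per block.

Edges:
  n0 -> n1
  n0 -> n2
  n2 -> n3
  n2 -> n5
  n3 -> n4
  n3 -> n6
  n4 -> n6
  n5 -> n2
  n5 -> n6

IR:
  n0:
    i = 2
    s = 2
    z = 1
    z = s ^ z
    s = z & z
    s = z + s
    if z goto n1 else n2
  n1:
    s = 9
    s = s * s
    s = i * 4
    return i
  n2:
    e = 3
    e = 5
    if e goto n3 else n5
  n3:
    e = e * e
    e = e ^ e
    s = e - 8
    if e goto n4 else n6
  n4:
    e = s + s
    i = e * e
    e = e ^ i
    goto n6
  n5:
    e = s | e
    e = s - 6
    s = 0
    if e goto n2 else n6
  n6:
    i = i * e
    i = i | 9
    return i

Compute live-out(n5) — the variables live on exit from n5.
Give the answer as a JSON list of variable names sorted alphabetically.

Answer: ["e", "i", "s"]

Derivation:
Block summaries:
  n0: {i,s,z} / ∅
  n1: {s} / {i}
  n2: {e} / ∅
  n3: {e,s} / {e}
  n4: {e,i} / {s}
  n5: {e,s} / {e,s}
  n6: {i} / {e,i}

Live sets:
  live n0: ∅→{i,s}
  live n1: {i}→∅
  live n2: {i,s}→{e,i,s}
  live n3: {e,i}→{e,i,s}
  live n4: {s}→{e,i}
  live n5: {e,i,s}→{e,i,s}
  live n6: {e,i}→∅

live-out(n5) = ["e", "i", "s"]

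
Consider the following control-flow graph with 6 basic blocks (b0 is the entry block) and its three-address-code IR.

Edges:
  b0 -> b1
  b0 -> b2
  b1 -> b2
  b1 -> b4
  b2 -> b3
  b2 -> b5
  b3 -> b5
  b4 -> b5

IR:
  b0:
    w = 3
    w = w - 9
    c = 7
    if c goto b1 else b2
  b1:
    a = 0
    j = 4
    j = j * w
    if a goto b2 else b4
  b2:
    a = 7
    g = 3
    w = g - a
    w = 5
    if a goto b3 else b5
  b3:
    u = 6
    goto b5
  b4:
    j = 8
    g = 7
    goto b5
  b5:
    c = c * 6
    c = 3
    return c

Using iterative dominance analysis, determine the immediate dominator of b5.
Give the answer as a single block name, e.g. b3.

Answer: b0

Working:
idom tree: b1←b0 b2←b0 b3←b2 b4←b1 b5←b0
Dom at joins:
  b2: preds {b0,b1}: {b0} ∩ {b0,b1} = {b0}; idom=b0
  b5: preds {b2,b3,b4}: {b0,b2} ∩ {b0,b2,b3} ∩ {b0,b1,b4} = {b0}; idom=b0

idom(b5) = b0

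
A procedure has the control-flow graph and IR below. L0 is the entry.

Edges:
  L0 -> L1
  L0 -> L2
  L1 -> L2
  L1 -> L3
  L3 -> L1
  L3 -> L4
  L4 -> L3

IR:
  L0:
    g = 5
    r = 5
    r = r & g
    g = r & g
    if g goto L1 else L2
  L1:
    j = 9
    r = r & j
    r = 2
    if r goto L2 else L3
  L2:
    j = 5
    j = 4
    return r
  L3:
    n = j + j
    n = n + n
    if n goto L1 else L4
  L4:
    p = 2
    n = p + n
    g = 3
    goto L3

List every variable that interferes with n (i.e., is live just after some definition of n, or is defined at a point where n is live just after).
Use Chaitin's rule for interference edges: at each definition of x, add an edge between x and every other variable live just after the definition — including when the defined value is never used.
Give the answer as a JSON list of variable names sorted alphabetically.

Answer: ["j", "p", "r"]

Analysis:
Per-block:
  L0 def {g,r} use ∅
  L1 def {j,r} use {r}
  L2 def {j} use {r}
  L3 def {n} use {j}
  L4 def {g,n,p} use {n}

Liveness:
  L0 li=∅ lo={r}
  L1 li={r} lo={j,r}
  L2 li={r} lo=∅
  L3 li={j,r} lo={j,n,r}
  L4 li={j,n,r} lo={j,r}

Conflict graph:
  g↔{j,r}
  j↔{g,n,p,r}
  n↔{j,p,r}
  p↔{j,n,r}
  r↔{g,j,n,p}

N(n) = ["j", "p", "r"]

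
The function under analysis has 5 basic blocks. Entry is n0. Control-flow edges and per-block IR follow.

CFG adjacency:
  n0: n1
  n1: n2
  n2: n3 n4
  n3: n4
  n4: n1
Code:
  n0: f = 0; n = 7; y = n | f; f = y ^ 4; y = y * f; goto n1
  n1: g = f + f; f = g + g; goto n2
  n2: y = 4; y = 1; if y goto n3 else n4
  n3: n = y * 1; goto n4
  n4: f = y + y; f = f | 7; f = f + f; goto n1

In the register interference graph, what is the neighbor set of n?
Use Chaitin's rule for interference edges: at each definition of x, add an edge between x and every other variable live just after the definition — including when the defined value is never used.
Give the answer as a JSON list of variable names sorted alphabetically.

Answer: ["f", "y"]

Analysis:
def/use:
  n0 def {f,n,y} use ∅
  n1 def {f,g} use {f}
  n2 def {y} use ∅
  n3 def {n} use {y}
  n4 def {f} use {y}

Backward fixpoint:
  n0 li=∅ lo={f}
  n1 li={f} lo=∅
  n2 li=∅ lo={y}
  n3 li={y} lo={y}
  n4 li={y} lo={f}

Interference:
  f: {n,y}
  g: ∅
  n: {f,y}
  y: {f,n}

N(n) = ["f", "y"]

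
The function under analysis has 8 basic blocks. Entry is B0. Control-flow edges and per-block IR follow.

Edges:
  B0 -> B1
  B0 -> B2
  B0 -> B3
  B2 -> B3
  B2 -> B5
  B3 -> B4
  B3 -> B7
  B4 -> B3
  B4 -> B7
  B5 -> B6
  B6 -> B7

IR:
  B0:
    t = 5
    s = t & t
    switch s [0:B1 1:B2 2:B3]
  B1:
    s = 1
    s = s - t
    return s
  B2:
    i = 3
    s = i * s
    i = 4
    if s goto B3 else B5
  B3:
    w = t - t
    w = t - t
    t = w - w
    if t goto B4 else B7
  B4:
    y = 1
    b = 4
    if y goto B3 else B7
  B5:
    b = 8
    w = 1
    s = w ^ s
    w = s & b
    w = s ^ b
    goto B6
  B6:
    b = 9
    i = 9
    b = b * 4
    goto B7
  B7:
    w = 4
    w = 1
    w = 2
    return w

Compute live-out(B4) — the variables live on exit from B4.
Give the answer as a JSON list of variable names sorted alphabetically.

Answer: ["t"]

Analysis:
def/use:
  B0 def {s,t} use ∅
  B1 def {s} use {t}
  B2 def {i,s} use {s}
  B3 def {t,w} use {t}
  B4 def {b,y} use ∅
  B5 def {b,s,w} use {s}
  B6 def {b,i} use ∅
  B7 def {w} use ∅

Backward fixpoint:
  B0 li=∅ lo={s,t}
  B1 li={t} lo=∅
  B2 li={s,t} lo={s,t}
  B3 li={t} lo={t}
  B4 li={t} lo={t}
  B5 li={s} lo=∅
  B6 li=∅ lo=∅
  B7 li=∅ lo=∅

live-out(B4) = ["t"]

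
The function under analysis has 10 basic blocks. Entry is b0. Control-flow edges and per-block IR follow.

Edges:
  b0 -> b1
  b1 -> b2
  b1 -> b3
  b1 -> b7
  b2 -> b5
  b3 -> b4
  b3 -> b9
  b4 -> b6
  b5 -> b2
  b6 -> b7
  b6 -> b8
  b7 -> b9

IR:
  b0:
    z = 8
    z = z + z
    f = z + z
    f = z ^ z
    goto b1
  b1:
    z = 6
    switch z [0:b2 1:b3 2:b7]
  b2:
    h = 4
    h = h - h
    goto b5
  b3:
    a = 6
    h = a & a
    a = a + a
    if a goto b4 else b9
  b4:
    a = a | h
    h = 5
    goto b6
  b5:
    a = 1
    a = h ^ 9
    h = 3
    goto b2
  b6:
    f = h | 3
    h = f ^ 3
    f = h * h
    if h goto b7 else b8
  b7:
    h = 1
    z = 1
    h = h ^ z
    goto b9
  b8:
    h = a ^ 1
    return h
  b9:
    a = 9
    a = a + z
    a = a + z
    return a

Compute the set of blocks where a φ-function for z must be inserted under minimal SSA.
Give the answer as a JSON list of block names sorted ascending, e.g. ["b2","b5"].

Answer: ["b9"]

Analysis:
idom tree: b1←b0 b2←b1 b3←b1 b4←b3 b5←b2 b6←b4 b7←b1 b8←b6 b9←b1
Join-block Dom:
  b2: preds {b1,b5}: {b0,b1} ∩ {b0,b1,b2,b5} = {b0,b1}; idom=b1
  b7: preds {b1,b6}: {b0,b1} ∩ {b0,b1,b3,b4,b6} = {b0,b1}; idom=b1
  b9: preds {b3,b7}: {b0,b1,b3} ∩ {b0,b1,b7} = {b0,b1}; idom=b1

Frontier:
  join b2 pred b1: · stop@b1
  join b2 pred b5: b5→b2 stop@b1
  join b7 pred b1: · stop@b1
  join b7 pred b6: b6→b4→b3 stop@b1
  join b9 pred b3: b3 stop@b1
  join b9 pred b7: b7 stop@b1
  DF(b0)=∅
  DF(b1)=∅
  DF(b2)={b2}
  DF(b3)={b7,b9}
  DF(b4)={b7}
  DF(b5)={b2}
  DF(b6)={b7}
  DF(b7)={b9}
  DF(b8)=∅
  DF(b9)=∅

φ for z: defs {b0,b1,b7}
  DF⁺ = {b9}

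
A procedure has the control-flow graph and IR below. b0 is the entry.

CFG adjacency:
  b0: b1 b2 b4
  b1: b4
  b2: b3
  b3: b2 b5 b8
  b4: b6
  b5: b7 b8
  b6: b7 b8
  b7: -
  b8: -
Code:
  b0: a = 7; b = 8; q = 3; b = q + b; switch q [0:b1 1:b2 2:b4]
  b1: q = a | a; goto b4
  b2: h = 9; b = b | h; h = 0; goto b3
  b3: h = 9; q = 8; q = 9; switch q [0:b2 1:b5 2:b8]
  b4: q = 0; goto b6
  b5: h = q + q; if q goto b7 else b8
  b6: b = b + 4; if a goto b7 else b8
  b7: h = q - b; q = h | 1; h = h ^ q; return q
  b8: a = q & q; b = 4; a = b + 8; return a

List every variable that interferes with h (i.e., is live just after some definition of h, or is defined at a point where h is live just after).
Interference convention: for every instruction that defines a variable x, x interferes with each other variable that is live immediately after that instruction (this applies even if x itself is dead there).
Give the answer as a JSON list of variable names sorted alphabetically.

Answer: ["b", "q"]

Working:
def/use:
  b0 def {a,b,q} use ∅
  b1 def {q} use {a}
  b2 def {b,h} use {b}
  b3 def {h,q} use ∅
  b4 def {q} use ∅
  b5 def {h} use {q}
  b6 def {b} use {a,b}
  b7 def {h,q} use {b,q}
  b8 def {a,b} use {q}

Backward fixpoint:
  live b0: ∅→{a,b}
  live b1: {a,b}→{a,b}
  live b2: {b}→{b}
  live b3: {b}→{b,q}
  live b4: {a,b}→{a,b,q}
  live b5: {b,q}→{b,q}
  live b6: {a,b,q}→{b,q}
  live b7: {b,q}→∅
  live b8: {q}→∅

Conflict graph:
  a↔{b,q}
  b↔{a,h,q}
  h↔{b,q}
  q↔{a,b,h}

N(h) = ["b", "q"]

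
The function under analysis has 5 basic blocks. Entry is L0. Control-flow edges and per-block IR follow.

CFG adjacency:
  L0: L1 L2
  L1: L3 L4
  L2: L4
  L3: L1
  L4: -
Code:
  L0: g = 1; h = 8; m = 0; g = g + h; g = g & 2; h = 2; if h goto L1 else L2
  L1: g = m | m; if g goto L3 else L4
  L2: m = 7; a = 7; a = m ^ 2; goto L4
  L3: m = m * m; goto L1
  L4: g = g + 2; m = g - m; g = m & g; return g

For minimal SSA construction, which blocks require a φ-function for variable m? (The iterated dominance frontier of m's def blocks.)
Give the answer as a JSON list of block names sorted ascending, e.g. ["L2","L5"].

idom tree: L1←L0 L2←L0 L3←L1 L4←L0
Dom at joins:
  L1: preds {L0,L3}: {L0} ∩ {L0,L1,L3} = {L0}; idom=L0
  L4: preds {L1,L2}: {L0,L1} ∩ {L0,L2} = {L0}; idom=L0

DF derivation:
  L1←L0: walk · to L0
  L1←L3: walk L3→L1 to L0
  L4←L1: walk L1 to L0
  L4←L2: walk L2 to L0
  L0 → ∅
  L1 → {L1,L4}
  L2 → {L4}
  L3 → {L1}
  L4 → ∅

φ for m: defs {L0,L2,L3,L4}
  DF⁺ = {L1,L4}

Answer: ["L1", "L4"]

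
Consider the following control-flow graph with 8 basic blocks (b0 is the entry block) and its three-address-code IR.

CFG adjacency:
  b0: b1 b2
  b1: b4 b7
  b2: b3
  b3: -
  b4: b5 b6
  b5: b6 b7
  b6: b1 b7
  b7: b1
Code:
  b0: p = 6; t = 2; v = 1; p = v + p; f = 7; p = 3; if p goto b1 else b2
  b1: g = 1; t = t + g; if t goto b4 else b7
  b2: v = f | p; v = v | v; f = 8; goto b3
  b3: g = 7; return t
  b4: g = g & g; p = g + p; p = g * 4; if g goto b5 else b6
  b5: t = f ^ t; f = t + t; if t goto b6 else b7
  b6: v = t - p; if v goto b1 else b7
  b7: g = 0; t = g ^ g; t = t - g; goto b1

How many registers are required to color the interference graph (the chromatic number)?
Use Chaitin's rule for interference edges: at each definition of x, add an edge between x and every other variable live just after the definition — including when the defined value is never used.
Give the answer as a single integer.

Answer: 4

Derivation:
Per-block:
  b0: def={f,p,t,v} ue=∅
  b1: def={g,t} ue={t}
  b2: def={f,v} ue={f,p}
  b3: def={g} ue={t}
  b4: def={g,p} ue={g,p}
  b5: def={f,t} ue={f,t}
  b6: def={v} ue={p,t}
  b7: def={g,t} ue=∅

Backward fixpoint:
  b0 li=∅ lo={f,p,t}
  b1 li={f,p,t} lo={f,g,p,t}
  b2 li={f,p,t} lo={t}
  b3 li={t} lo=∅
  b4 li={f,g,p,t} lo={f,p,t}
  b5 li={f,p,t} lo={f,p,t}
  b6 li={f,p,t} lo={f,p,t}
  b7 li={f,p} lo={f,p,t}

Interference:
  f: {g,p,t,v}
  g: {f,p,t}
  p: {f,g,t,v}
  t: {f,g,p,v}
  v: {f,p,t}

Colouring:
  clique {f,g,p,t} ⇒ need ≥ 4
  assign f→R0 g→R3 p→R1 t→R2 v→R3 — no edge inside a register ⇒ χ ≤ 4
  χ = 4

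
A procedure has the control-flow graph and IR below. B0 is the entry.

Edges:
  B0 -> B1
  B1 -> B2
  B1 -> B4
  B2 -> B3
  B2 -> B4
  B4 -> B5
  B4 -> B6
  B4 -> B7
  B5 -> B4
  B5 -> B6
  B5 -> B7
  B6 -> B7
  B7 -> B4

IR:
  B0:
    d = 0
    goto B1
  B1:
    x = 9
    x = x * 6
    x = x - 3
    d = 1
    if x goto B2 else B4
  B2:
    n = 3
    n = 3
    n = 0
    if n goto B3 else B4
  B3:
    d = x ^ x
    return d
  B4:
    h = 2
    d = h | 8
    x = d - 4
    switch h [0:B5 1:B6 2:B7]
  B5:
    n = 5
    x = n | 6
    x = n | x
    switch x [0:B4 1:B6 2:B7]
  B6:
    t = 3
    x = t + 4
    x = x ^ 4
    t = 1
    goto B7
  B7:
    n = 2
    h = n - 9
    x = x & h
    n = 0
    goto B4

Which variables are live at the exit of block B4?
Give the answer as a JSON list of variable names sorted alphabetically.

Answer: ["x"]

Working:
Block summaries:
  B0 def {d} use ∅
  B1 def {d,x} use ∅
  B2 def {n} use ∅
  B3 def {d} use {x}
  B4 def {d,h,x} use ∅
  B5 def {n,x} use ∅
  B6 def {t,x} use ∅
  B7 def {h,n,x} use {x}

Live sets:
  B0 li=∅ lo=∅
  B1 li=∅ lo={x}
  B2 li={x} lo={x}
  B3 li={x} lo=∅
  B4 li=∅ lo={x}
  B5 li=∅ lo={x}
  B6 li=∅ lo={x}
  B7 li={x} lo=∅

live-out(B4) = ["x"]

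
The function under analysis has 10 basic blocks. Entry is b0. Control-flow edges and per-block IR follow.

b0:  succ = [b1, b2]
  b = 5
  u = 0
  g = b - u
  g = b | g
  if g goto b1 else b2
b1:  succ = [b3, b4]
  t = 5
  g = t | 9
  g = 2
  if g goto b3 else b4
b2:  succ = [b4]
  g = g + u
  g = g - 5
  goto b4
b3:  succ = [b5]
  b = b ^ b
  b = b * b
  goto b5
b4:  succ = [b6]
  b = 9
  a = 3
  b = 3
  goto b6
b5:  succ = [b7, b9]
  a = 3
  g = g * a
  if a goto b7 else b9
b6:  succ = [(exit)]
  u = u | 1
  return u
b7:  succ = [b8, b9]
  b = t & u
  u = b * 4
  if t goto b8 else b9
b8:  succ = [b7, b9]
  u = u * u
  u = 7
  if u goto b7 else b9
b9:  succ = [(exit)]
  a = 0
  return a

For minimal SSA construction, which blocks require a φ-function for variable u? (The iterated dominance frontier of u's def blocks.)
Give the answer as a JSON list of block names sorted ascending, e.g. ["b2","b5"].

Answer: ["b7", "b9"]

Working:
idom tree: b1←b0 b2←b0 b3←b1 b4←b0 b5←b3 b6←b4 b7←b5 b8←b7 b9←b5
Dom∩ at merges:
  b4: preds {b1,b2}: {b0,b1} ∩ {b0,b2} = {b0}; idom=b0
  b7: preds {b5,b8}: {b0,b1,b3,b5} ∩ {b0,b1,b3,b5,b7,b8} = {b0,b1,b3,b5}; idom=b5
  b9: preds {b5,b7,b8}: {b0,b1,b3,b5} ∩ {b0,b1,b3,b5,b7} ∩ {b0,b1,b3,b5,b7,b8} = {b0,b1,b3,b5}; idom=b5

Frontier:
  b4←b1: walk b1 to b0
  b4←b2: walk b2 to b0
  b7←b5: walk · to b5
  b7←b8: walk b8→b7 to b5
  b9←b5: walk · to b5
  b9←b7: walk b7 to b5
  b9←b8: walk b8→b7 to b5
  b0: DF=∅
  b1: DF={b4}
  b2: DF={b4}
  b3: DF=∅
  b4: DF=∅
  b5: DF=∅
  b6: DF=∅
  b7: DF={b7,b9}
  b8: DF={b7,b9}
  b9: DF=∅

φ for u: defs {b0,b6,b7,b8}
  DF⁺ = {b7,b9}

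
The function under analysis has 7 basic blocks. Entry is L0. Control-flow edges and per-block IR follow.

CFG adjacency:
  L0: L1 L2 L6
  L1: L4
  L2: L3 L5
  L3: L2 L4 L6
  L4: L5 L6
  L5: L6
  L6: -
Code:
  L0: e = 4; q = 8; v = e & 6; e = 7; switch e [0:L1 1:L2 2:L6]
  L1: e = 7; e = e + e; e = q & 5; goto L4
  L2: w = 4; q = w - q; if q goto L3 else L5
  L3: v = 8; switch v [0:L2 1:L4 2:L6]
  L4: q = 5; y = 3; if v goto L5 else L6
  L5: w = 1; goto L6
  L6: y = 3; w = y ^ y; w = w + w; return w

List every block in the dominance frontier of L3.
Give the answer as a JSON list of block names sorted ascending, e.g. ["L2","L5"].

idom tree: L1←L0 L2←L0 L3←L2 L4←L0 L5←L0 L6←L0
Join-block Dom:
  L2: preds {L0,L3}: {L0} ∩ {L0,L2,L3} = {L0}; idom=L0
  L4: preds {L1,L3}: {L0,L1} ∩ {L0,L2,L3} = {L0}; idom=L0
  L5: preds {L2,L4}: {L0,L2} ∩ {L0,L4} = {L0}; idom=L0
  L6: preds {L0,L3,L4,L5}: {L0} ∩ {L0,L2,L3} ∩ {L0,L4} ∩ {L0,L5} = {L0}; idom=L0

DF walk-up:
  join L2 pred L0: · stop@L0
  join L2 pred L3: L3→L2 stop@L0
  join L4 pred L1: L1 stop@L0
  join L4 pred L3: L3→L2 stop@L0
  join L5 pred L2: L2 stop@L0
  join L5 pred L4: L4 stop@L0
  join L6 pred L0: · stop@L0
  join L6 pred L3: L3→L2 stop@L0
  join L6 pred L4: L4 stop@L0
  join L6 pred L5: L5 stop@L0
  L0: DF=∅
  L1: DF={L4}
  L2: DF={L2,L4,L5,L6}
  L3: DF={L2,L4,L6}
  L4: DF={L5,L6}
  L5: DF={L6}
  L6: DF=∅

DF(L3) = ["L2", "L4", "L6"]

Answer: ["L2", "L4", "L6"]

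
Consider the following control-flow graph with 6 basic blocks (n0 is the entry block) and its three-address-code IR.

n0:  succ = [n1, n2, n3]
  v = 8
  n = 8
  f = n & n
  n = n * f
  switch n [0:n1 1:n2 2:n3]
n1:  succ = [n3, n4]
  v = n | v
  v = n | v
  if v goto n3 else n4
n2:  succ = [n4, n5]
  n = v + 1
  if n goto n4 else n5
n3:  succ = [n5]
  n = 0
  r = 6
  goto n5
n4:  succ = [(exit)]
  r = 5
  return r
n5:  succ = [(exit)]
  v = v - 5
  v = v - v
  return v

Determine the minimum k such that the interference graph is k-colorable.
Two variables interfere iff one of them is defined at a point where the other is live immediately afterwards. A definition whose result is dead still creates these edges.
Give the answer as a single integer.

Per-block:
  n0: {f,n,v} / ∅
  n1: {v} / {n,v}
  n2: {n} / {v}
  n3: {n,r} / ∅
  n4: {r} / ∅
  n5: {v} / {v}

Backward fixpoint:
  n0: in=∅ out={n,v}
  n1: in={n,v} out={v}
  n2: in={v} out={v}
  n3: in={v} out={v}
  n4: in=∅ out=∅
  n5: in={v} out=∅

Interference:
  f: {n,v}
  n: {f,v}
  r: {v}
  v: {f,n,r}

Chromatic number:
  {f,n,v} pairwise interfere (3-clique) ⇒ χ ≥ 3
  3-colouring: R0={v}  R1={f,r}  R2={n}
  χ = 3

Answer: 3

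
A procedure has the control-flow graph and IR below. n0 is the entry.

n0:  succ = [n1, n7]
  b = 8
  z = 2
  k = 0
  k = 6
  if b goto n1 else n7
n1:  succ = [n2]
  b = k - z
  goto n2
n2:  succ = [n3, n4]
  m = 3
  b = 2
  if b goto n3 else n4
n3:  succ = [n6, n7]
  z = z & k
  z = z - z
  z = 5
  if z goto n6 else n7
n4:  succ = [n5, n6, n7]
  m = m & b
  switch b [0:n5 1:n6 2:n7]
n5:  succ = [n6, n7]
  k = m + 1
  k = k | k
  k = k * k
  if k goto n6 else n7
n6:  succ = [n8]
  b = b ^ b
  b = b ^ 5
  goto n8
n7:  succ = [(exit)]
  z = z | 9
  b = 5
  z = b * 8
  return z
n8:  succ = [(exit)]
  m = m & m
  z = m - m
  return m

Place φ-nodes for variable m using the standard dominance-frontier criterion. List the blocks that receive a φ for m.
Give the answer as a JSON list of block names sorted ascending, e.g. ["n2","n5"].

idom tree: n1←n0 n2←n1 n3←n2 n4←n2 n5←n4 n6←n2 n7←n0 n8←n6
Dom at joins:
  n6: preds {n3,n4,n5}: {n0,n1,n2,n3} ∩ {n0,n1,n2,n4} ∩ {n0,n1,n2,n4,n5} = {n0,n1,n2}; idom=n2
  n7: preds {n0,n3,n4,n5}: {n0} ∩ {n0,n1,n2,n3} ∩ {n0,n1,n2,n4} ∩ {n0,n1,n2,n4,n5} = {n0}; idom=n0

DF walk-up:
  join n6 pred n3: n3 stop@n2
  join n6 pred n4: n4 stop@n2
  join n6 pred n5: n5→n4 stop@n2
  join n7 pred n0: · stop@n0
  join n7 pred n3: n3→n2→n1 stop@n0
  join n7 pred n4: n4→n2→n1 stop@n0
  join n7 pred n5: n5→n4→n2→n1 stop@n0
  DF(n0)=∅
  DF(n1)={n7}
  DF(n2)={n7}
  DF(n3)={n6,n7}
  DF(n4)={n6,n7}
  DF(n5)={n6,n7}
  DF(n6)=∅
  DF(n7)=∅
  DF(n8)=∅

φ for m: defs {n2,n4,n8}
  DF⁺ = {n6,n7}

Answer: ["n6", "n7"]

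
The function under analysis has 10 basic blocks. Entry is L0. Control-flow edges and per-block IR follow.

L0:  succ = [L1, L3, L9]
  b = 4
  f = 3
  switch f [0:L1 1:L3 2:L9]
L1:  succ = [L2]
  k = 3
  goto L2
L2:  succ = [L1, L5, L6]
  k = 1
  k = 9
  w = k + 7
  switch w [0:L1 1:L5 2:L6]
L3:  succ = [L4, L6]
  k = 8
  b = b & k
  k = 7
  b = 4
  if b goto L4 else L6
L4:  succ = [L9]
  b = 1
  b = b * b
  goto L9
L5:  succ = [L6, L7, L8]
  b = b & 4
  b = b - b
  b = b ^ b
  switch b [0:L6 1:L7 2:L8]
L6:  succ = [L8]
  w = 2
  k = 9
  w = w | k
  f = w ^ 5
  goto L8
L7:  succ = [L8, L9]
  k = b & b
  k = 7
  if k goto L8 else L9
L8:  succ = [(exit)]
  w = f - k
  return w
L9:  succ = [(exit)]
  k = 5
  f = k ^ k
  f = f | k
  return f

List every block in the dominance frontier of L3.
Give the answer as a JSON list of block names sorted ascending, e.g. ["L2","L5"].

idom tree: L1←L0 L2←L1 L3←L0 L4←L3 L5←L2 L6←L0 L7←L5 L8←L0 L9←L0
Dom∩ at merges:
  L1: preds {L0,L2}: {L0} ∩ {L0,L1,L2} = {L0}; idom=L0
  L6: preds {L2,L3,L5}: {L0,L1,L2} ∩ {L0,L3} ∩ {L0,L1,L2,L5} = {L0}; idom=L0
  L8: preds {L5,L6,L7}: {L0,L1,L2,L5} ∩ {L0,L6} ∩ {L0,L1,L2,L5,L7} = {L0}; idom=L0
  L9: preds {L0,L4,L7}: {L0} ∩ {L0,L3,L4} ∩ {L0,L1,L2,L5,L7} = {L0}; idom=L0

Frontier:
  L1←L0: walk · to L0
  L1←L2: walk L2→L1 to L0
  L6←L2: walk L2→L1 to L0
  L6←L3: walk L3 to L0
  L6←L5: walk L5→L2→L1 to L0
  L8←L5: walk L5→L2→L1 to L0
  L8←L6: walk L6 to L0
  L8←L7: walk L7→L5→L2→L1 to L0
  L9←L0: walk · to L0
  L9←L4: walk L4→L3 to L0
  L9←L7: walk L7→L5→L2→L1 to L0
  DF(L0)=∅
  DF(L1)={L1,L6,L8,L9}
  DF(L2)={L1,L6,L8,L9}
  DF(L3)={L6,L9}
  DF(L4)={L9}
  DF(L5)={L6,L8,L9}
  DF(L6)={L8}
  DF(L7)={L8,L9}
  DF(L8)=∅
  DF(L9)=∅

DF(L3) = ["L6", "L9"]

Answer: ["L6", "L9"]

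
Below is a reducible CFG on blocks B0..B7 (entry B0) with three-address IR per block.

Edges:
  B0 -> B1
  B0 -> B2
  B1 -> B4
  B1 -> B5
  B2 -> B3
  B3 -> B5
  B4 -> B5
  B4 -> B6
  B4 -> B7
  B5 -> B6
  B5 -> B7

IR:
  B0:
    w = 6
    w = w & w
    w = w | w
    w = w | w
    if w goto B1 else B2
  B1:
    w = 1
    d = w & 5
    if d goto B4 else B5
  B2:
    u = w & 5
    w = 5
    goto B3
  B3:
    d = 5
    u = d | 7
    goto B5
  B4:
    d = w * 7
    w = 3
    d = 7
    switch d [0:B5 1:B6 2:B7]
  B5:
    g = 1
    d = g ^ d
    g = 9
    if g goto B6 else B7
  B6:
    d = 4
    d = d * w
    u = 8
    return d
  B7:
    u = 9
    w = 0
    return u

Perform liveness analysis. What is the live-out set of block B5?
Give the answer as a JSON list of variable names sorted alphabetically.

Answer: ["w"]

Analysis:
Block summaries:
  B0: def={w} ue=∅
  B1: def={d,w} ue=∅
  B2: def={u,w} ue={w}
  B3: def={d,u} ue=∅
  B4: def={d,w} ue={w}
  B5: def={d,g} ue={d}
  B6: def={d,u} ue={w}
  B7: def={u,w} ue=∅

Liveness:
  B0 li=∅ lo={w}
  B1 li=∅ lo={d,w}
  B2 li={w} lo={w}
  B3 li={w} lo={d,w}
  B4 li={w} lo={d,w}
  B5 li={d,w} lo={w}
  B6 li={w} lo=∅
  B7 li=∅ lo=∅

live-out(B5) = ["w"]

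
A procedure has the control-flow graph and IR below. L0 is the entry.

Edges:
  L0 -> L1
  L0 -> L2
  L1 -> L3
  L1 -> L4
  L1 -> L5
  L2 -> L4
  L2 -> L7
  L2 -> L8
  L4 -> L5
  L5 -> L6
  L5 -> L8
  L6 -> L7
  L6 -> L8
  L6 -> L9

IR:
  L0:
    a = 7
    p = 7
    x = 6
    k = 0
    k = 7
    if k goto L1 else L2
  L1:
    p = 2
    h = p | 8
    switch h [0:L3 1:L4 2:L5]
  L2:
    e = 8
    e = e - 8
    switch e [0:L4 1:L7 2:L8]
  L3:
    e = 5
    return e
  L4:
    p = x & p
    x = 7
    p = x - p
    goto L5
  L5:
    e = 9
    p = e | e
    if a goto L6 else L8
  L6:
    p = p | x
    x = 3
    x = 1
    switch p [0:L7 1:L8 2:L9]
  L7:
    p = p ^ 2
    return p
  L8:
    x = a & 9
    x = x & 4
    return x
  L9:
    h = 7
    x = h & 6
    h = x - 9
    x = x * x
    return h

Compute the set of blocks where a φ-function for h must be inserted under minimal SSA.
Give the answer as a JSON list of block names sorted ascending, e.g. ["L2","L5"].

Answer: ["L4", "L5", "L7", "L8"]

Analysis:
idom tree: L1←L0 L2←L0 L3←L1 L4←L0 L5←L0 L6←L5 L7←L0 L8←L0 L9←L6
Dom at joins:
  L4: preds {L1,L2}: {L0,L1} ∩ {L0,L2} = {L0}; idom=L0
  L5: preds {L1,L4}: {L0,L1} ∩ {L0,L4} = {L0}; idom=L0
  L7: preds {L2,L6}: {L0,L2} ∩ {L0,L5,L6} = {L0}; idom=L0
  L8: preds {L2,L5,L6}: {L0,L2} ∩ {L0,L5} ∩ {L0,L5,L6} = {L0}; idom=L0

DF walk-up:
  L4←L1: walk L1 to L0
  L4←L2: walk L2 to L0
  L5←L1: walk L1 to L0
  L5←L4: walk L4 to L0
  L7←L2: walk L2 to L0
  L7←L6: walk L6→L5 to L0
  L8←L2: walk L2 to L0
  L8←L5: walk L5 to L0
  L8←L6: walk L6→L5 to L0
  L0: DF=∅
  L1: DF={L4,L5}
  L2: DF={L4,L7,L8}
  L3: DF=∅
  L4: DF={L5}
  L5: DF={L7,L8}
  L6: DF={L7,L8}
  L7: DF=∅
  L8: DF=∅
  L9: DF=∅

φ for h: defs {L1,L9}
  DF⁺ = {L4,L5,L7,L8}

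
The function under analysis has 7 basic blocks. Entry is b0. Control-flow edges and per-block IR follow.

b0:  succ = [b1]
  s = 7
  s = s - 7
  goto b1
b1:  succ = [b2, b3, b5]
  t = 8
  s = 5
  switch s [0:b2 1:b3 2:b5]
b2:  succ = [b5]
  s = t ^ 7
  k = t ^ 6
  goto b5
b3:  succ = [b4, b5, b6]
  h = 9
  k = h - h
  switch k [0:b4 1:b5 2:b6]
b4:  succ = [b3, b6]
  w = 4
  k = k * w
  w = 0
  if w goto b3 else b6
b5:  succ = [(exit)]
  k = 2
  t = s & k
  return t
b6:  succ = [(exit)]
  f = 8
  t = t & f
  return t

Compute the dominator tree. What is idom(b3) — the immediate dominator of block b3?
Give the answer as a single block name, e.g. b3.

Answer: b1

Derivation:
idom tree: b1←b0 b2←b1 b3←b1 b4←b3 b5←b1 b6←b3
Dom at joins:
  b3: preds {b1,b4}: {b0,b1} ∩ {b0,b1,b3,b4} = {b0,b1}; idom=b1
  b5: preds {b1,b2,b3}: {b0,b1} ∩ {b0,b1,b2} ∩ {b0,b1,b3} = {b0,b1}; idom=b1
  b6: preds {b3,b4}: {b0,b1,b3} ∩ {b0,b1,b3,b4} = {b0,b1,b3}; idom=b3

idom(b3) = b1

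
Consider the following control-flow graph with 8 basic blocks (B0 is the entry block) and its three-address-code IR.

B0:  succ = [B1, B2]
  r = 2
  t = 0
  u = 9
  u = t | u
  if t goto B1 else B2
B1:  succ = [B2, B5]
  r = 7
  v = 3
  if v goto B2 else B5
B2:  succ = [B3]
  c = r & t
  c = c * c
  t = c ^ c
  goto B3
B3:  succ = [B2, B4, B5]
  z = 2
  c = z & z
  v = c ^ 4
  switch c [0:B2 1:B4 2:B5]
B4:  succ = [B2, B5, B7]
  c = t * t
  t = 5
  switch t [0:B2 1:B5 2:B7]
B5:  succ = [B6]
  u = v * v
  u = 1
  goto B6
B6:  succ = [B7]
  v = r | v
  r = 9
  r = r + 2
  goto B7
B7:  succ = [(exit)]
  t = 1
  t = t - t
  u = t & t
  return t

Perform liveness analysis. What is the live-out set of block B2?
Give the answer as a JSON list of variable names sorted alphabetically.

Answer: ["r", "t"]

Working:
Block summaries:
  B0 def {r,t,u} use ∅
  B1 def {r,v} use ∅
  B2 def {c,t} use {r,t}
  B3 def {c,v,z} use ∅
  B4 def {c,t} use {t}
  B5 def {u} use {v}
  B6 def {r,v} use {r,v}
  B7 def {t,u} use ∅

Backward fixpoint:
  live B0: ∅→{r,t}
  live B1: {t}→{r,t,v}
  live B2: {r,t}→{r,t}
  live B3: {r,t}→{r,t,v}
  live B4: {r,t,v}→{r,t,v}
  live B5: {r,v}→{r,v}
  live B6: {r,v}→∅
  live B7: ∅→∅

live-out(B2) = ["r", "t"]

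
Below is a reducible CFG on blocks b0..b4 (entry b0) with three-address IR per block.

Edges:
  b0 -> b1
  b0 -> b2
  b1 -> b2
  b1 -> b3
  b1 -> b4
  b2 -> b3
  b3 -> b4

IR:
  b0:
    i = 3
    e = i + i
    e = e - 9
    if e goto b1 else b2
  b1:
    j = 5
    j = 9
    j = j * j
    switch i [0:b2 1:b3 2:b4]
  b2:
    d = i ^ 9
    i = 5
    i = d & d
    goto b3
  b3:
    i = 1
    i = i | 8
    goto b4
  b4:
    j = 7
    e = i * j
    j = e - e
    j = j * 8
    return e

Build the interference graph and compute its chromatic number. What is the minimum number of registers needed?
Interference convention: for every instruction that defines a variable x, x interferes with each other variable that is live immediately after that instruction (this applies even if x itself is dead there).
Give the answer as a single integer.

Answer: 3

Working:
Block summaries:
  b0: def={e,i} ue=∅
  b1: def={j} ue={i}
  b2: def={d,i} ue={i}
  b3: def={i} ue=∅
  b4: def={e,j} ue={i}

Backward fixpoint:
  live b0: ∅→{i}
  live b1: {i}→{i}
  live b2: {i}→∅
  live b3: ∅→{i}
  live b4: {i}→∅

Interfere edges:
  d: {i}
  e: {i,j}
  i: {d,e,j}
  j: {e,i}

Registers:
  lower bound: {e,i,j} mutually conflict ⇒ χ ≥ 3
  3-colouring: r0={i}  r1={d,e}  r2={j}
  χ = 3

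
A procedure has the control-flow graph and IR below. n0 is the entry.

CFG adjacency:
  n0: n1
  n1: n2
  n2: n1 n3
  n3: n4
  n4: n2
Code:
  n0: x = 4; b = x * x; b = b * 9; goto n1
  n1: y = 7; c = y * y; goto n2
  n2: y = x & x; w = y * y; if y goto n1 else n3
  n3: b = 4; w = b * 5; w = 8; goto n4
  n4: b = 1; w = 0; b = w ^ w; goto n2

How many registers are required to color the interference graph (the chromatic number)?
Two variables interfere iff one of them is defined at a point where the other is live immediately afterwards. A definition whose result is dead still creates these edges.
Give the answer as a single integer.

Block summaries:
  n0: {b,x} / ∅
  n1: {c,y} / ∅
  n2: {w,y} / {x}
  n3: {b,w} / ∅
  n4: {b,w} / ∅

Liveness:
  live n0: ∅→{x}
  live n1: {x}→{x}
  live n2: {x}→{x}
  live n3: {x}→{x}
  live n4: {x}→{x}

Interfere edges:
  b — {x}
  c — {x}
  w — {x,y}
  x — {b,c,w,y}
  y — {w,x}

Colouring:
  clique {w,x,y} ⇒ need ≥ 3
  assign b→R1 c→R1 w→R1 x→R0 y→R2 — no edge inside a register ⇒ χ ≤ 3
  χ = 3

Answer: 3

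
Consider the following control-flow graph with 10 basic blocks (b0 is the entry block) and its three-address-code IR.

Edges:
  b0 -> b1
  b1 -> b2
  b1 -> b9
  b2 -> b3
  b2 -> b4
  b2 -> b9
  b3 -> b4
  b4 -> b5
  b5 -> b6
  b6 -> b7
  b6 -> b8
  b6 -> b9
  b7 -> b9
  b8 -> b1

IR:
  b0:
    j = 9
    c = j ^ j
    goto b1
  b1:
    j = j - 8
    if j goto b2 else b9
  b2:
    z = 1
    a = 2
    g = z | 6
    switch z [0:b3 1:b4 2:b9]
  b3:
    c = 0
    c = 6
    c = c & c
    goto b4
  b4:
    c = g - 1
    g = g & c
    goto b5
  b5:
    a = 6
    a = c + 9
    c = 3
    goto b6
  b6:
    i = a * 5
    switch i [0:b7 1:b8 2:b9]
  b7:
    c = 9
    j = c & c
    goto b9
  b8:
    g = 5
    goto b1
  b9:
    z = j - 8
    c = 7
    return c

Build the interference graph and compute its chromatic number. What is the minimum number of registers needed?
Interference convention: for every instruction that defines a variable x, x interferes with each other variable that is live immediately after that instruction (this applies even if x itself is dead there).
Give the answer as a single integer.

Answer: 3

Derivation:
Per-block:
  b0: def={c,j} ue=∅
  b1: def={j} ue={j}
  b2: def={a,g,z} ue=∅
  b3: def={c} ue=∅
  b4: def={c,g} ue={g}
  b5: def={a,c} ue={c}
  b6: def={i} ue={a}
  b7: def={c,j} ue=∅
  b8: def={g} ue=∅
  b9: def={c,z} ue={j}

Live sets:
  b0: in=∅ out={j}
  b1: in={j} out={j}
  b2: in={j} out={g,j}
  b3: in={g,j} out={g,j}
  b4: in={g,j} out={c,j}
  b5: in={c,j} out={a,j}
  b6: in={a,j} out={j}
  b7: in=∅ out={j}
  b8: in={j} out={j}
  b9: in={j} out=∅

Conflict graph:
  a↔{c,j,z}
  c↔{a,g,j}
  g↔{c,j,z}
  i↔{j}
  j↔{a,c,g,i,z}
  z↔{a,g,j}

Colouring:
  lower bound: {a,c,j} mutually conflict ⇒ χ ≥ 3
  assign a→R1 c→R2 g→R1 i→R1 j→R0 z→R2 — no edge inside a register ⇒ χ ≤ 3
  χ = 3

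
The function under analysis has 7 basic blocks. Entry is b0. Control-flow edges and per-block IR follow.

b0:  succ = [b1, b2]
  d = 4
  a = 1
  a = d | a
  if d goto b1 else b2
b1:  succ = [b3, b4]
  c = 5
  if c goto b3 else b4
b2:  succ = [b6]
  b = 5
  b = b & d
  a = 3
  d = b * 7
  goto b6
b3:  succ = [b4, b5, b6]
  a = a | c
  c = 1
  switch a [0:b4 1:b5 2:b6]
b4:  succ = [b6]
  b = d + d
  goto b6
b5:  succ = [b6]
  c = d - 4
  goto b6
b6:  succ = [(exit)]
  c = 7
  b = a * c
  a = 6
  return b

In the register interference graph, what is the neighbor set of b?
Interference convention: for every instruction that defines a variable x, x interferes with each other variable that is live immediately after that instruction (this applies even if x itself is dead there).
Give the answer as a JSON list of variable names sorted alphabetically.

Answer: ["a", "d"]

Analysis:
Block summaries:
  b0: {a,d} / ∅
  b1: {c} / ∅
  b2: {a,b,d} / {d}
  b3: {a,c} / {a,c}
  b4: {b} / {d}
  b5: {c} / {d}
  b6: {a,b,c} / {a}

Liveness:
  b0 li=∅ lo={a,d}
  b1 li={a,d} lo={a,c,d}
  b2 li={d} lo={a}
  b3 li={a,c,d} lo={a,d}
  b4 li={a,d} lo={a}
  b5 li={a,d} lo={a}
  b6 li={a} lo=∅

Conflict graph:
  a↔{b,c,d}
  b↔{a,d}
  c↔{a,d}
  d↔{a,b,c}

N(b) = ["a", "d"]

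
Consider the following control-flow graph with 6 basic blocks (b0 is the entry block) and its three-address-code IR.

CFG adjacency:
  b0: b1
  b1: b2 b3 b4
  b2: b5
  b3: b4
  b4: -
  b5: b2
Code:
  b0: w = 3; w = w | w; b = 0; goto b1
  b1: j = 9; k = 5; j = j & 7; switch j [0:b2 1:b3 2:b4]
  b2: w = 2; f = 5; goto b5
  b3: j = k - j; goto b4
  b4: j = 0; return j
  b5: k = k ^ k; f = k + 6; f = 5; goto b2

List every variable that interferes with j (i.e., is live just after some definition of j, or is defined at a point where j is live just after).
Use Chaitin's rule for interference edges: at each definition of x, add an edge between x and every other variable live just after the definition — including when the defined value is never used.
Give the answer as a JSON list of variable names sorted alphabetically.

Answer: ["k"]

Derivation:
def/use:
  b0: {b,w} / ∅
  b1: {j,k} / ∅
  b2: {f,w} / ∅
  b3: {j} / {j,k}
  b4: {j} / ∅
  b5: {f,k} / {k}

Live sets:
  b0 li=∅ lo=∅
  b1 li=∅ lo={j,k}
  b2 li={k} lo={k}
  b3 li={j,k} lo=∅
  b4 li=∅ lo=∅
  b5 li={k} lo={k}

Interfere edges:
  b: ∅
  f: {k}
  j: {k}
  k: {f,j,w}
  w: {k}

N(j) = ["k"]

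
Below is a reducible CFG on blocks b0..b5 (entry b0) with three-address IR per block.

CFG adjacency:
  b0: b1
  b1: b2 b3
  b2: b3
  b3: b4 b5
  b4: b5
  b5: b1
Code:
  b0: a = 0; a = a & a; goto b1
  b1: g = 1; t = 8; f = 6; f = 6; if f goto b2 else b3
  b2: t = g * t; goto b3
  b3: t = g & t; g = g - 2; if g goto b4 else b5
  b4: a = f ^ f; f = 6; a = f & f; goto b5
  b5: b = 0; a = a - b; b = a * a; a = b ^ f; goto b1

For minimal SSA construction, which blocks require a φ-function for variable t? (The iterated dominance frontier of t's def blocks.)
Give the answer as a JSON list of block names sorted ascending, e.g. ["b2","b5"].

idom tree: b1←b0 b2←b1 b3←b1 b4←b3 b5←b3
Join-block Dom:
  b1: preds {b0,b5}: {b0} ∩ {b0,b1,b3,b5} = {b0}; idom=b0
  b3: preds {b1,b2}: {b0,b1} ∩ {b0,b1,b2} = {b0,b1}; idom=b1
  b5: preds {b3,b4}: {b0,b1,b3} ∩ {b0,b1,b3,b4} = {b0,b1,b3}; idom=b3

Frontier:
  join b1 pred b0: · stop@b0
  join b1 pred b5: b5→b3→b1 stop@b0
  join b3 pred b1: · stop@b1
  join b3 pred b2: b2 stop@b1
  join b5 pred b3: · stop@b3
  join b5 pred b4: b4 stop@b3
  b0: DF=∅
  b1: DF={b1}
  b2: DF={b3}
  b3: DF={b1}
  b4: DF={b5}
  b5: DF={b1}

φ for t: defs {b1,b2,b3}
  DF⁺ = {b1,b3}

Answer: ["b1", "b3"]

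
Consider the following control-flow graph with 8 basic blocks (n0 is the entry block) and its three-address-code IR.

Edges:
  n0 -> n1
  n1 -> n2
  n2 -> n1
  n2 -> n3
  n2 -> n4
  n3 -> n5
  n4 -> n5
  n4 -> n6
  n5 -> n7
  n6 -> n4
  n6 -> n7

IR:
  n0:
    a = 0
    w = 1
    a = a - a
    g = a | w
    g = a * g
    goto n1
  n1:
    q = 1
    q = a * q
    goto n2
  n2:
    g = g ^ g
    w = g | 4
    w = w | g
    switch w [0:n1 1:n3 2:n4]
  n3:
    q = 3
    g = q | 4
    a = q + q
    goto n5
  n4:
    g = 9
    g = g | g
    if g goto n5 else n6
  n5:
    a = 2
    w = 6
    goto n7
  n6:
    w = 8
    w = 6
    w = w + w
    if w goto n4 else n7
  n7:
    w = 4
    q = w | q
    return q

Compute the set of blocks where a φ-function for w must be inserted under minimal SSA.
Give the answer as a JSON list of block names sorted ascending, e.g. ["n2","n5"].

idom tree: n1←n0 n2←n1 n3←n2 n4←n2 n5←n2 n6←n4 n7←n2
Dom at joins:
  n1: preds {n0,n2}: {n0} ∩ {n0,n1,n2} = {n0}; idom=n0
  n4: preds {n2,n6}: {n0,n1,n2} ∩ {n0,n1,n2,n4,n6} = {n0,n1,n2}; idom=n2
  n5: preds {n3,n4}: {n0,n1,n2,n3} ∩ {n0,n1,n2,n4} = {n0,n1,n2}; idom=n2
  n7: preds {n5,n6}: {n0,n1,n2,n5} ∩ {n0,n1,n2,n4,n6} = {n0,n1,n2}; idom=n2

Frontier:
  n1←n0: walk · to n0
  n1←n2: walk n2→n1 to n0
  n4←n2: walk · to n2
  n4←n6: walk n6→n4 to n2
  n5←n3: walk n3 to n2
  n5←n4: walk n4 to n2
  n7←n5: walk n5 to n2
  n7←n6: walk n6→n4 to n2
  n0: DF=∅
  n1: DF={n1}
  n2: DF={n1}
  n3: DF={n5}
  n4: DF={n4,n5,n7}
  n5: DF={n7}
  n6: DF={n4,n7}
  n7: DF=∅

φ for w: defs {n0,n2,n5,n6,n7}
  DF⁺ = {n1,n4,n5,n7}

Answer: ["n1", "n4", "n5", "n7"]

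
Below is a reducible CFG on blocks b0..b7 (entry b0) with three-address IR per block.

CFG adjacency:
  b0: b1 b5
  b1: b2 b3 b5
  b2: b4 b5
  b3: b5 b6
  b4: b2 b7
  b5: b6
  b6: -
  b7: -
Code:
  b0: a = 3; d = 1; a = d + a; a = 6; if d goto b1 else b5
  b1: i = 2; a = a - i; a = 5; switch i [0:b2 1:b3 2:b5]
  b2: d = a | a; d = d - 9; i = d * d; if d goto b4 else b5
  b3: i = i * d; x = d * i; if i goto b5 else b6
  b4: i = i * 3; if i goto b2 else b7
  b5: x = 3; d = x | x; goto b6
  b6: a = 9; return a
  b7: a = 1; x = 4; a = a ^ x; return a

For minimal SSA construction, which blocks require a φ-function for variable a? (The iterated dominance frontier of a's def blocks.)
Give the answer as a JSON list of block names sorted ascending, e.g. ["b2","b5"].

Answer: ["b5", "b6"]

Analysis:
idom tree: b1←b0 b2←b1 b3←b1 b4←b2 b5←b0 b6←b0 b7←b4
Dom at joins:
  b2: preds {b1,b4}: {b0,b1} ∩ {b0,b1,b2,b4} = {b0,b1}; idom=b1
  b5: preds {b0,b1,b2,b3}: {b0} ∩ {b0,b1} ∩ {b0,b1,b2} ∩ {b0,b1,b3} = {b0}; idom=b0
  b6: preds {b3,b5}: {b0,b1,b3} ∩ {b0,b5} = {b0}; idom=b0

DF derivation:
  b2←b1: walk · to b1
  b2←b4: walk b4→b2 to b1
  b5←b0: walk · to b0
  b5←b1: walk b1 to b0
  b5←b2: walk b2→b1 to b0
  b5←b3: walk b3→b1 to b0
  b6←b3: walk b3→b1 to b0
  b6←b5: walk b5 to b0
  b0: DF=∅
  b1: DF={b5,b6}
  b2: DF={b2,b5}
  b3: DF={b5,b6}
  b4: DF={b2}
  b5: DF={b6}
  b6: DF=∅
  b7: DF=∅

φ for a: defs {b0,b1,b6,b7}
  DF⁺ = {b5,b6}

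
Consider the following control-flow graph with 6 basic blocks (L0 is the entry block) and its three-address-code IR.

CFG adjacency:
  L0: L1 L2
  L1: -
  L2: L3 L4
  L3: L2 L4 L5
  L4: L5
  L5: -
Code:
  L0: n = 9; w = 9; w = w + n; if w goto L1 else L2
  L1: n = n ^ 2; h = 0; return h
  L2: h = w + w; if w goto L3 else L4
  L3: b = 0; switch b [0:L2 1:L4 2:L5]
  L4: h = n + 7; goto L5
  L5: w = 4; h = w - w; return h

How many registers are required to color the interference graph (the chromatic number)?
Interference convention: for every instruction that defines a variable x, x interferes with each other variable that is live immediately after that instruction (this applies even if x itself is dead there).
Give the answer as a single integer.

Answer: 3

Derivation:
def/use:
  L0 def {n,w} use ∅
  L1 def {h,n} use {n}
  L2 def {h} use {w}
  L3 def {b} use ∅
  L4 def {h} use {n}
  L5 def {h,w} use ∅

Backward fixpoint:
  live L0: ∅→{n,w}
  live L1: {n}→∅
  live L2: {n,w}→{n,w}
  live L3: {n,w}→{n,w}
  live L4: {n}→∅
  live L5: ∅→∅

Interfere edges:
  b: {n,w}
  h: {n,w}
  n: {b,h,w}
  w: {b,h,n}

Registers:
  lower bound: {b,n,w} mutually conflict ⇒ χ ≥ 3
  3-colouring: R0={n}  R1={w}  R2={b,h}
  χ = 3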